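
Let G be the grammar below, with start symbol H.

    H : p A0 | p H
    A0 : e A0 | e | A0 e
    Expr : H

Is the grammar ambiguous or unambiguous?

Ambiguous

Witness: p e e

Derivation 1: H ⇒ p A0 ⇒ p e A0 ⇒ p e e
Derivation 2: H ⇒ p A0 ⇒ p A0 e ⇒ p e e

Two distinct leftmost derivations for the same string.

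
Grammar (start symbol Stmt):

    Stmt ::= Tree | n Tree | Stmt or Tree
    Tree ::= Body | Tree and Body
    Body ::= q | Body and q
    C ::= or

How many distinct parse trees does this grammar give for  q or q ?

1

Parse trees for q or q:
  [Stmt [Stmt [Tree [Body q]]] or [Tree [Body q]]]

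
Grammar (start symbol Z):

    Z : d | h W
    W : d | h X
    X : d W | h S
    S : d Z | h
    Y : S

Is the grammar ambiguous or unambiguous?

Unambiguous

(Y is unreachable from Z, so its rules don't affect L(Z).) Each reachable nonterminal has at most one production per leading terminal, and all productions are right-linear; the derivation is determined token-by-token.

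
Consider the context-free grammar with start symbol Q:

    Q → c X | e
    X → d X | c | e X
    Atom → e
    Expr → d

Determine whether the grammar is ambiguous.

(Atom, Expr are unreachable from Q, so their rules don't affect L(Q).) The reachable rules are right-linear with at most one rule per (nonterminal, next-terminal) pair. Each input token forces the next rule, so parsing is deterministic.

Unambiguous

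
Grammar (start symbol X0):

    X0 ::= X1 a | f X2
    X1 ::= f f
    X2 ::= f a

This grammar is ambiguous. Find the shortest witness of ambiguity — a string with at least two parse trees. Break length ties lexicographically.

length 3: f f a has 2 parse trees

Two derivations of f f a:
  X0 ⇒ X1 a ⇒ f f a
  X0 ⇒ f X2 ⇒ f f a

f f a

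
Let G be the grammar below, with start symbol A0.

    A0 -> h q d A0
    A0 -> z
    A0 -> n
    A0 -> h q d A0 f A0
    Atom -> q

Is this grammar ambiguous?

Witness: h q d h q d n f n

Derivation 1: A0 ⇒ h q d A0 ⇒ h q d h q d A0 f A0 ⇒ h q d h q d n f A0 ⇒ h q d h q d n f n
Derivation 2: A0 ⇒ h q d A0 f A0 ⇒ h q d h q d A0 f A0 ⇒ h q d h q d n f A0 ⇒ h q d h q d n f n

Two distinct leftmost derivations for the same string.

Ambiguous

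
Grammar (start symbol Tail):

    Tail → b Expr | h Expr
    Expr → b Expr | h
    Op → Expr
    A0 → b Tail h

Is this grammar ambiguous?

Unambiguous

Only Tail, Expr are reachable from Tail; ignoring the rest: Restricted to the reachable nonterminals, every rule has the form A → t or A → t B, and no two rules for the same A share a first terminal. The grammar encodes a DFA — one run per string.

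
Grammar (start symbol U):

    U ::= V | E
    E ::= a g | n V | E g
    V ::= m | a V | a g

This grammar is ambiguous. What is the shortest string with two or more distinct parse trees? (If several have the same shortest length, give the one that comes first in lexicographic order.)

length 1: no string has ≥2 trees
length 2: a g has 2 parse trees

Two derivations of a g:
  U ⇒ V ⇒ a g
  U ⇒ E ⇒ a g

a g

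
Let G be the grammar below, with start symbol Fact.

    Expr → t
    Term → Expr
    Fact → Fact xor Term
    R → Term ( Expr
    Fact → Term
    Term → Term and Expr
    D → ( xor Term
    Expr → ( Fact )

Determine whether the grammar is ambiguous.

Unambiguous

Only Fact, Term, Expr are reachable from Fact; ignoring the rest: Fact → Fact xor Term | Term  ;  Term → Term and Expr | Expr  — a left-associative chain with Expr at the bottom. Each string factors uniquely by precedence.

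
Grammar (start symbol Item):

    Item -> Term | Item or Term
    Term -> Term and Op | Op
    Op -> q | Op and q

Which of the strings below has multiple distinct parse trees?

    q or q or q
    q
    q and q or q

q or q or q: 1 tree
q: 1 tree
q and q or q: 2 trees

q and q or q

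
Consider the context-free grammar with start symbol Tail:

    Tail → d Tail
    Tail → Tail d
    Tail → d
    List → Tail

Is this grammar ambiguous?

Ambiguous

Witness: d d

Derivation 1: Tail ⇒ d Tail ⇒ d d
Derivation 2: Tail ⇒ Tail d ⇒ d d

Two distinct leftmost derivations for the same string.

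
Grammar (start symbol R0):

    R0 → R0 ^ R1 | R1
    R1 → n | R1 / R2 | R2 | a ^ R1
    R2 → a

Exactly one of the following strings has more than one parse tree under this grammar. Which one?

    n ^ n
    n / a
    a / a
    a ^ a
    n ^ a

a ^ a

n ^ n: 1 tree
n / a: 1 tree
a / a: 1 tree
a ^ a: 2 trees
n ^ a: 1 tree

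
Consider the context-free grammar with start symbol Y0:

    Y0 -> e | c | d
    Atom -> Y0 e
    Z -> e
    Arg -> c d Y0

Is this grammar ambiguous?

Unambiguous

(Atom, Z, Arg are unreachable from Y0, so their rules don't affect L(Y0).) The reachable rules are right-linear with at most one rule per (nonterminal, next-terminal) pair. Each input token forces the next rule, so parsing is deterministic.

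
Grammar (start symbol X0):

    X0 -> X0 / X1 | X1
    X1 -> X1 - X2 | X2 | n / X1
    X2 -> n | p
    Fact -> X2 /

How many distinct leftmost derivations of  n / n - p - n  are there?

4

Parse trees for n / n - p - n:
  [X0 [X0 [X1 [X2 n]]] / [X1 [X1 [X1 [X2 n]] - [X2 p]] - [X2 n]]]
  [X0 [X1 [X1 [X1 n / [X1 [X2 n]]] - [X2 p]] - [X2 n]]]
  [X0 [X1 [X1 n / [X1 [X1 [X2 n]] - [X2 p]]] - [X2 n]]]
  [X0 [X1 n / [X1 [X1 [X1 [X2 n]] - [X2 p]] - [X2 n]]]]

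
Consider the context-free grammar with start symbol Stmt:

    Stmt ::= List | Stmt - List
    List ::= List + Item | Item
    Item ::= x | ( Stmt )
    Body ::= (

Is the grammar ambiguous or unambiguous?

Unambiguous

Only Stmt, List, Item are reachable from Stmt; ignoring the rest: This is a standard precedence ladder (Stmt over List over Item), with each level left-recursive on its own operator ('-' at Stmt, '+' at List). That structure is LR(1), hence unambiguous.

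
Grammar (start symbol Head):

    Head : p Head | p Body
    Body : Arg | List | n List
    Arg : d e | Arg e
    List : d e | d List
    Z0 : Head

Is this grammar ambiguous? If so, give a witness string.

Ambiguous

Witness: p d e

Derivation 1: Head ⇒ p Body ⇒ p Arg ⇒ p d e
Derivation 2: Head ⇒ p Body ⇒ p List ⇒ p d e

Two distinct leftmost derivations for the same string.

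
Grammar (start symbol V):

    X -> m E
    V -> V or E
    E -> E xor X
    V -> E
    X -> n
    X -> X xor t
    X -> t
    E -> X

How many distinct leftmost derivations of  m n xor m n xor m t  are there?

5

Parse trees for m n xor m n xor m t:
  [V [E [E [X m [E [X n]]]] xor [X m [E [E [X n]] xor [X m [E [X t]]]]]]]
  [V [E [E [E [X m [E [X n]]]] xor [X m [E [X n]]]] xor [X m [E [X t]]]]]
  [V [E [E [X m [E [E [X n]] xor [X m [E [X n]]]]]] xor [X m [E [X t]]]]]
  [V [E [X m [E [E [X n]] xor [X m [E [E [X n]] xor [X m [E [X t]]]]]]]]]
  [V [E [X m [E [E [E [X n]] xor [X m [E [X n]]]] xor [X m [E [X t]]]]]]]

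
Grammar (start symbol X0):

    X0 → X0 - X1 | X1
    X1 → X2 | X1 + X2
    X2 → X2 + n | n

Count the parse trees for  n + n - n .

2

Parse trees for n + n - n:
  [X0 [X0 [X1 [X2 [X2 n] + n]]] - [X1 [X2 n]]]
  [X0 [X0 [X1 [X1 [X2 n]] + [X2 n]]] - [X1 [X2 n]]]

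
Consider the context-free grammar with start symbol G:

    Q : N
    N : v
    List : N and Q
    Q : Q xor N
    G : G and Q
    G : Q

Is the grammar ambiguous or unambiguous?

Unambiguous

(List is unreachable from G, so its rules don't affect L(G).) G → G and Q | Q  ;  Q → Q xor N | N  — a left-associative chain with N at the bottom. Each string factors uniquely by precedence.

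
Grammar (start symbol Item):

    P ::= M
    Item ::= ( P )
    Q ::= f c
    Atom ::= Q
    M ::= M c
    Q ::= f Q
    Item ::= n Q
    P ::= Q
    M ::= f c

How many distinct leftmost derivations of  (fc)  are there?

Parse trees for (fc):
  [Item ( [P [M f c]] )]
  [Item ( [P [Q f c]] )]

2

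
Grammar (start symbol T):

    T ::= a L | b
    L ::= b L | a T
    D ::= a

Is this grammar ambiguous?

Unambiguous

Only T, L are reachable from T; ignoring the rest: The reachable rules are right-linear with at most one rule per (nonterminal, next-terminal) pair. Each input token forces the next rule, so parsing is deterministic.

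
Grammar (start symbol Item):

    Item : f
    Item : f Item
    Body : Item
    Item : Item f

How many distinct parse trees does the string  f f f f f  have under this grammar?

16

Parse trees for f f f f f (showing first 6 of 16):
  [Item f [Item f [Item f [Item f [Item f]]]]]
  [Item f [Item f [Item f [Item [Item f] f]]]]
  [Item f [Item f [Item [Item f [Item f]] f]]]
  [Item f [Item f [Item [Item [Item f] f] f]]]
  [Item f [Item [Item f [Item f [Item f]]] f]]
  [Item f [Item [Item f [Item [Item f] f]] f]]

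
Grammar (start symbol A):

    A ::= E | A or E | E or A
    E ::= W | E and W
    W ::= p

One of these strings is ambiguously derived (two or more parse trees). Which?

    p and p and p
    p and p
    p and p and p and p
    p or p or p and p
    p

p or p or p and p

p and p and p: 1 tree
p and p: 1 tree
p and p and p and p: 1 tree
p or p or p and p: 4 trees
p: 1 tree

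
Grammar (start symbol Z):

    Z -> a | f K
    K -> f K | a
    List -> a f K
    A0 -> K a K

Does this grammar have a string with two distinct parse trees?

Unambiguous

(List, A0 are unreachable from Z, so their rules don't affect L(Z).) The reachable rules are right-linear with at most one rule per (nonterminal, next-terminal) pair. Each input token forces the next rule, so parsing is deterministic.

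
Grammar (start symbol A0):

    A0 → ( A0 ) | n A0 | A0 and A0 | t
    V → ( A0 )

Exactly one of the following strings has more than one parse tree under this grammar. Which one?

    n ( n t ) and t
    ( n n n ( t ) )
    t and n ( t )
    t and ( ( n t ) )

n ( n t ) and t: 2 trees
( n n n ( t ) ): 1 tree
t and n ( t ): 1 tree
t and ( ( n t ) ): 1 tree

n ( n t ) and t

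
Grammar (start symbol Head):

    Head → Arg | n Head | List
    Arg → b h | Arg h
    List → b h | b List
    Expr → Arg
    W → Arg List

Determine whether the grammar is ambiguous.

Ambiguous

Witness: b h

Derivation 1: Head ⇒ Arg ⇒ b h
Derivation 2: Head ⇒ List ⇒ b h

Two distinct leftmost derivations for the same string.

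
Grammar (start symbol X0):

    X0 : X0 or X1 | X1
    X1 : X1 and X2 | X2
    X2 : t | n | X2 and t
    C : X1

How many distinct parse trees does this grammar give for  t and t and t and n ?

4

Parse trees for t and t and t and n:
  [X0 [X1 [X1 [X1 [X2 t]] and [X2 [X2 t] and t]] and [X2 n]]]
  [X0 [X1 [X1 [X1 [X1 [X2 t]] and [X2 t]] and [X2 t]] and [X2 n]]]
  [X0 [X1 [X1 [X1 [X2 [X2 t] and t]] and [X2 t]] and [X2 n]]]
  [X0 [X1 [X1 [X2 [X2 [X2 t] and t] and t]] and [X2 n]]]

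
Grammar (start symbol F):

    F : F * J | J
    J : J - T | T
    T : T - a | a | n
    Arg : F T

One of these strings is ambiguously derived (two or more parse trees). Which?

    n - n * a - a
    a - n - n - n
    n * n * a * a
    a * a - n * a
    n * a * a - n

n - n * a - a: 2 trees
a - n - n - n: 1 tree
n * n * a * a: 1 tree
a * a - n * a: 1 tree
n * a * a - n: 1 tree

n - n * a - a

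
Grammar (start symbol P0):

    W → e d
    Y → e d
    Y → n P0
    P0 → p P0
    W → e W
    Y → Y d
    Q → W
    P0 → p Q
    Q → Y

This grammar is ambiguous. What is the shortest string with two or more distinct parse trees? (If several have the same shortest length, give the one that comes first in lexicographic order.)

length 3: p e d has 2 parse trees

Two derivations of p e d:
  P0 ⇒ p Q ⇒ p W ⇒ p e d
  P0 ⇒ p Q ⇒ p Y ⇒ p e d

p e d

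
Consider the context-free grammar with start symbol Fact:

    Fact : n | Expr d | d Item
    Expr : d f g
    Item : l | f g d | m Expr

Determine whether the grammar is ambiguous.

Witness: d f g d

Derivation 1: Fact ⇒ Expr d ⇒ d f g d
Derivation 2: Fact ⇒ d Item ⇒ d f g d

Two distinct leftmost derivations for the same string.

Ambiguous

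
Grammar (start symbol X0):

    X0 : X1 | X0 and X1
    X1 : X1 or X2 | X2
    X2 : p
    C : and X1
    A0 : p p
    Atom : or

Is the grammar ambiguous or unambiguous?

Unambiguous

(C, A0, Atom are unreachable from X0, so their rules don't affect L(X0).) X0 → X0 and X1 | X1  ;  X1 → X1 or X2 | X2  — a left-associative chain with X2 at the bottom. Each string factors uniquely by precedence.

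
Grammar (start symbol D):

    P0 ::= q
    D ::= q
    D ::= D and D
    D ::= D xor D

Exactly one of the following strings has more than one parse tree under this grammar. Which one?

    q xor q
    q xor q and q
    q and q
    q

q xor q: 1 tree
q xor q and q: 2 trees
q and q: 1 tree
q: 1 tree

q xor q and q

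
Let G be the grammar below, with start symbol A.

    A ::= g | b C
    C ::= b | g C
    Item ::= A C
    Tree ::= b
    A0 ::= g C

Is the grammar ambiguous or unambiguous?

Unambiguous

Only A, C are reachable from A; ignoring the rest: Each reachable nonterminal has at most one production per leading terminal, and all productions are right-linear; the derivation is determined token-by-token.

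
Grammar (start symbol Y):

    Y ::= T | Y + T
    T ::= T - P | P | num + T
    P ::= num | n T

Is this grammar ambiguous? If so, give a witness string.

Witness: num + num

Derivation 1: Y ⇒ T ⇒ num + T ⇒ num + P ⇒ num + num
Derivation 2: Y ⇒ Y + T ⇒ T + T ⇒ P + T ⇒ num + T ⇒ num + P ⇒ num + num

Two distinct leftmost derivations for the same string.

Ambiguous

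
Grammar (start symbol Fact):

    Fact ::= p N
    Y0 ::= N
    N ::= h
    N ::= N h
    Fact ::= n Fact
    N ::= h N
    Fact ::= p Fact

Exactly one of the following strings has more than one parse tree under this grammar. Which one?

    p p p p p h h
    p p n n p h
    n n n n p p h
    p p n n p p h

p p p p p h h

p p p p p h h: 2 trees
p p n n p h: 1 tree
n n n n p p h: 1 tree
p p n n p p h: 1 tree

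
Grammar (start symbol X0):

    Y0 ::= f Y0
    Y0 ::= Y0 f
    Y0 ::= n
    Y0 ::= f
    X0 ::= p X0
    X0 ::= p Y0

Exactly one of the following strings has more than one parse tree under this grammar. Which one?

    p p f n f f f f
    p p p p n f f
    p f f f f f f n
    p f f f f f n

p p f n f f f f: 5 trees
p p p p n f f: 1 tree
p f f f f f f n: 1 tree
p f f f f f n: 1 tree

p p f n f f f f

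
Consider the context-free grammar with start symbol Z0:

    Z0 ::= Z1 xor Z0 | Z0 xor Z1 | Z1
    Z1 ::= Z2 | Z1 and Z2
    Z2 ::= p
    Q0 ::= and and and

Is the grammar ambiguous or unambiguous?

Witness: p xor p

Derivation 1: Z0 ⇒ Z1 xor Z0 ⇒ Z2 xor Z0 ⇒ p xor Z0 ⇒ p xor Z1 ⇒ p xor Z2 ⇒ p xor p
Derivation 2: Z0 ⇒ Z0 xor Z1 ⇒ Z1 xor Z1 ⇒ Z2 xor Z1 ⇒ p xor Z1 ⇒ p xor Z2 ⇒ p xor p

Two distinct leftmost derivations for the same string.

Ambiguous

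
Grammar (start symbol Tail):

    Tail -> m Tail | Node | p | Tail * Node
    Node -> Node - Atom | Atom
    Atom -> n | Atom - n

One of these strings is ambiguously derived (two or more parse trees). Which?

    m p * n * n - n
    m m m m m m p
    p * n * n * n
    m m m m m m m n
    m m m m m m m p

m p * n * n - n: 6 trees
m m m m m m p: 1 tree
p * n * n * n: 1 tree
m m m m m m m n: 1 tree
m m m m m m m p: 1 tree

m p * n * n - n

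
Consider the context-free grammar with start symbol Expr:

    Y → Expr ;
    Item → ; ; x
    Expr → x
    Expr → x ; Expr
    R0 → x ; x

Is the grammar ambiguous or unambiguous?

Unambiguous

(R0, Item, Y are unreachable from Expr, so their rules don't affect L(Expr).) The reachable grammar is A → atom sep A | atom. Each atom is followed by either the separator (recurse) or end-of-string (stop) — no choice point.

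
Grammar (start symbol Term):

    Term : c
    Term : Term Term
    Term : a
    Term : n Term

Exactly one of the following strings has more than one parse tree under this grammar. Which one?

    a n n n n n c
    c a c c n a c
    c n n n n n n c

c a c c n a c

a n n n n n c: 1 tree
c a c c n a c: 56 trees
c n n n n n n c: 1 tree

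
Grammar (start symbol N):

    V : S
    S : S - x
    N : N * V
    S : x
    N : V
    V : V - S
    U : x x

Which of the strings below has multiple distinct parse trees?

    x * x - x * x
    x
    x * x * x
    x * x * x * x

x * x - x * x: 2 trees
x: 1 tree
x * x * x: 1 tree
x * x * x * x: 1 tree

x * x - x * x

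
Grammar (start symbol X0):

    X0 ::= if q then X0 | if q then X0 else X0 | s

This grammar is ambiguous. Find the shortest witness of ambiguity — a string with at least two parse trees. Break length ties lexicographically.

length 1: no string has ≥2 trees
length 4: no string has ≥2 trees
length 6: no string has ≥2 trees
length 7: no string has ≥2 trees
length 9: if q then if q then s else s has 2 parse trees

Two derivations of if q then if q then s else s:
  X0 ⇒ if q then X0 ⇒ if q then if q then X0 else X0 ⇒ if q then if q then s else X0 ⇒ if q then if q then s else s
  X0 ⇒ if q then X0 else X0 ⇒ if q then if q then X0 else X0 ⇒ if q then if q then s else X0 ⇒ if q then if q then s else s

if q then if q then s else s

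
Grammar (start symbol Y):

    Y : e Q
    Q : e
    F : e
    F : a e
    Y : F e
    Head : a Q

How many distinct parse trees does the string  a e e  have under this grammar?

Parse trees for a e e:
  [Y [F a e] e]

1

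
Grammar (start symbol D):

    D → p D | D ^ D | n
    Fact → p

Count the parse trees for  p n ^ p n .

Parse trees for p n ^ p n:
  [D p [D [D n] ^ [D p [D n]]]]
  [D [D p [D n]] ^ [D p [D n]]]

2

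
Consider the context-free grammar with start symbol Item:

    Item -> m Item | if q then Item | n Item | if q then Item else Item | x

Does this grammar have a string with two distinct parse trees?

Ambiguous

Witness: if q then if q then x else x

Derivation 1: Item ⇒ if q then Item ⇒ if q then if q then Item else Item ⇒ if q then if q then x else Item ⇒ if q then if q then x else x
Derivation 2: Item ⇒ if q then Item else Item ⇒ if q then if q then Item else Item ⇒ if q then if q then x else Item ⇒ if q then if q then x else x

Two distinct leftmost derivations for the same string.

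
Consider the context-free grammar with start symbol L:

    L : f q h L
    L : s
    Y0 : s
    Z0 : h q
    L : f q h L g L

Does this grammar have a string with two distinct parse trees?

Ambiguous

Witness: f q h f q h s g s

Derivation 1: L ⇒ f q h L ⇒ f q h f q h L g L ⇒ f q h f q h s g L ⇒ f q h f q h s g s
Derivation 2: L ⇒ f q h L g L ⇒ f q h f q h L g L ⇒ f q h f q h s g L ⇒ f q h f q h s g s

Two distinct leftmost derivations for the same string.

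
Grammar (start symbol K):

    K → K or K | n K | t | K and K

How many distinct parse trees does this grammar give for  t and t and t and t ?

5

Parse trees for t and t and t and t:
  [K [K t] and [K [K t] and [K [K t] and [K t]]]]
  [K [K t] and [K [K [K t] and [K t]] and [K t]]]
  [K [K [K t] and [K t]] and [K [K t] and [K t]]]
  [K [K [K t] and [K [K t] and [K t]]] and [K t]]
  [K [K [K [K t] and [K t]] and [K t]] and [K t]]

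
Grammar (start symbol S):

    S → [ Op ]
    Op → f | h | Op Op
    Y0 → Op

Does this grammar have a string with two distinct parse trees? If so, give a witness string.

Witness: [ f f f ]

Derivation 1: S ⇒ [ Op ] ⇒ [ Op Op ] ⇒ [ f Op ] ⇒ [ f Op Op ] ⇒ [ f f Op ] ⇒ [ f f f ]
Derivation 2: S ⇒ [ Op ] ⇒ [ Op Op ] ⇒ [ Op Op Op ] ⇒ [ f Op Op ] ⇒ [ f f Op ] ⇒ [ f f f ]

Two distinct leftmost derivations for the same string.

Ambiguous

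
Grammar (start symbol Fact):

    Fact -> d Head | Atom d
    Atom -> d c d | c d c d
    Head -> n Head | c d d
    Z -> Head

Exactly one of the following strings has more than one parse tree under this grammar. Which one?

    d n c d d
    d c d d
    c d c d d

d c d d

d n c d d: 1 tree
d c d d: 2 trees
c d c d d: 1 tree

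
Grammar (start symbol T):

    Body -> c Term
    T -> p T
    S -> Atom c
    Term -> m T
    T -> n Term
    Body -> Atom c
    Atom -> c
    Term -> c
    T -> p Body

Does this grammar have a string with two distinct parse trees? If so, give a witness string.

Ambiguous

Witness: p c c

Derivation 1: T ⇒ p Body ⇒ p c Term ⇒ p c c
Derivation 2: T ⇒ p Body ⇒ p Atom c ⇒ p c c

Two distinct leftmost derivations for the same string.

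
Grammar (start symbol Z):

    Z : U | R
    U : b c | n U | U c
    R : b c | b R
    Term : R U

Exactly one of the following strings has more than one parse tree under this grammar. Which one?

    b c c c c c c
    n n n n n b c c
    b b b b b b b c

b c c c c c c: 1 tree
n n n n n b c c: 6 trees
b b b b b b b c: 1 tree

n n n n n b c c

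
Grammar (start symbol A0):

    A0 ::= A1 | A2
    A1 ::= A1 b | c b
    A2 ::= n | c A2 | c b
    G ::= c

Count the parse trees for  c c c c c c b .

1

Parse trees for c c c c c c b:
  [A0 [A2 c [A2 c [A2 c [A2 c [A2 c [A2 c b]]]]]]]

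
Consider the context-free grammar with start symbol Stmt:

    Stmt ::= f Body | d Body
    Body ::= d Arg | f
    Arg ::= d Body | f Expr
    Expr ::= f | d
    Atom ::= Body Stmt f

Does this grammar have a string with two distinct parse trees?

Unambiguous

Only Stmt, Body, Arg, Expr are reachable from Stmt; ignoring the rest: The reachable rules are right-linear with at most one rule per (nonterminal, next-terminal) pair. Each input token forces the next rule, so parsing is deterministic.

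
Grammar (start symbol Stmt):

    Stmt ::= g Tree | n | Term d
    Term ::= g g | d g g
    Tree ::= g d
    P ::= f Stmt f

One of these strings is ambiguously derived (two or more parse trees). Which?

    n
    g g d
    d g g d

g g d

n: 1 tree
g g d: 2 trees
d g g d: 1 tree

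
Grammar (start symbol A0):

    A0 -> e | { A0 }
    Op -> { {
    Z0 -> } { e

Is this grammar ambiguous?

Unambiguous

Only A0 is reachable from A0; ignoring the rest: L(A0) is { openⁿ atom closeⁿ : n ≥ 0 }. The bracket depth fixes n, and the derivation is forced at every step.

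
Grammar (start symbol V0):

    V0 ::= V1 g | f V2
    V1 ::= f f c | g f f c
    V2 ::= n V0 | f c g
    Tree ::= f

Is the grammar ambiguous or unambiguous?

Witness: f f c g

Derivation 1: V0 ⇒ V1 g ⇒ f f c g
Derivation 2: V0 ⇒ f V2 ⇒ f f c g

Two distinct leftmost derivations for the same string.

Ambiguous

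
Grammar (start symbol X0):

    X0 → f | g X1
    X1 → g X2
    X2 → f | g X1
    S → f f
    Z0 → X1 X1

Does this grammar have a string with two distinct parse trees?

Unambiguous

(S, Z0 are unreachable from X0, so their rules don't affect L(X0).) Restricted to the reachable nonterminals, every rule has the form A → t or A → t B, and no two rules for the same A share a first terminal. The grammar encodes a DFA — one run per string.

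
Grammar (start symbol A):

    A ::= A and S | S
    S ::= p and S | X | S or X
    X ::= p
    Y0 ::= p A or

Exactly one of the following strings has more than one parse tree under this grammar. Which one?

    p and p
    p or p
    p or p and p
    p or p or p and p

p and p

p and p: 2 trees
p or p: 1 tree
p or p and p: 1 tree
p or p or p and p: 1 tree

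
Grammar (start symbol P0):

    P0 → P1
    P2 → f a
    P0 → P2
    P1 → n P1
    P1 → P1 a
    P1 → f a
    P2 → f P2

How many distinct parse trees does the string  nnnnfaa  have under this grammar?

5

Parse trees for nnnnfaa:
  [P0 [P1 n [P1 n [P1 n [P1 n [P1 [P1 f a] a]]]]]]
  [P0 [P1 n [P1 n [P1 n [P1 [P1 n [P1 f a]] a]]]]]
  [P0 [P1 n [P1 n [P1 [P1 n [P1 n [P1 f a]]] a]]]]
  [P0 [P1 n [P1 [P1 n [P1 n [P1 n [P1 f a]]]] a]]]
  [P0 [P1 [P1 n [P1 n [P1 n [P1 n [P1 f a]]]]] a]]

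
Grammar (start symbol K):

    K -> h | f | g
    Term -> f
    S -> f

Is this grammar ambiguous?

Unambiguous

Only K is reachable from K; ignoring the rest: Each reachable nonterminal has at most one production per leading terminal, and all productions are right-linear; the derivation is determined token-by-token.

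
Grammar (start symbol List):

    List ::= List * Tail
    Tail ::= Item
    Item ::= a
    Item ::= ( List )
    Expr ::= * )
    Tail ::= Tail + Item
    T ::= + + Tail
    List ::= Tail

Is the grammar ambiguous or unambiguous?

(Expr, T are unreachable from List, so their rules don't affect L(List).) The grammar is stratified — List handles '*' (left-recursive), Tail handles '+', Item atoms. Each operator has a fixed associativity and precedence level, so every string has one parse.

Unambiguous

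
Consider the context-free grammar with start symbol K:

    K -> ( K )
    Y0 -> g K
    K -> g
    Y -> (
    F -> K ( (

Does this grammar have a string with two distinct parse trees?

(F, Y0, Y are unreachable from K, so their rules don't affect L(K).) L(K) is { openⁿ atom closeⁿ : n ≥ 0 }. The bracket depth fixes n, and the derivation is forced at every step.

Unambiguous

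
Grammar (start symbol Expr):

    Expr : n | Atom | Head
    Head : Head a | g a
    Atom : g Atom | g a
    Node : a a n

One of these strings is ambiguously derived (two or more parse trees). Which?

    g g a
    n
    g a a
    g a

g g a: 1 tree
n: 1 tree
g a a: 1 tree
g a: 2 trees

g a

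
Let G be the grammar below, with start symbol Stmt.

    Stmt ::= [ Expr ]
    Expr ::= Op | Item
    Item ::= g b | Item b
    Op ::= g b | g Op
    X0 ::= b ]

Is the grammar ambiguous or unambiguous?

Witness: [ g b ]

Derivation 1: Stmt ⇒ [ Expr ] ⇒ [ Op ] ⇒ [ g b ]
Derivation 2: Stmt ⇒ [ Expr ] ⇒ [ Item ] ⇒ [ g b ]

Two distinct leftmost derivations for the same string.

Ambiguous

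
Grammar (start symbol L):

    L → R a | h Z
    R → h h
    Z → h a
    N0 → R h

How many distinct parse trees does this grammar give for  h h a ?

2

Parse trees for h h a:
  [L [R h h] a]
  [L h [Z h a]]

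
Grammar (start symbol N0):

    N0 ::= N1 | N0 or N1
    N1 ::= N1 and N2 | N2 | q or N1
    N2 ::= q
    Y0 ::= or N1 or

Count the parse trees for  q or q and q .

Parse trees for q or q and q:
  [N0 [N1 [N1 q or [N1 [N2 q]]] and [N2 q]]]
  [N0 [N1 q or [N1 [N1 [N2 q]] and [N2 q]]]]
  [N0 [N0 [N1 [N2 q]]] or [N1 [N1 [N2 q]] and [N2 q]]]

3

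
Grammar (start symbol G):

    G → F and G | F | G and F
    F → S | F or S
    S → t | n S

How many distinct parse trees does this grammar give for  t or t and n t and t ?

Parse trees for t or t and n t and t:
  [G [F [F [S t]] or [S t]] and [G [F [S n [S t]]] and [G [F [S t]]]]]
  [G [F [F [S t]] or [S t]] and [G [G [F [S n [S t]]]] and [F [S t]]]]
  [G [G [F [F [S t]] or [S t]] and [G [F [S n [S t]]]]] and [F [S t]]]
  [G [G [G [F [F [S t]] or [S t]]] and [F [S n [S t]]]] and [F [S t]]]

4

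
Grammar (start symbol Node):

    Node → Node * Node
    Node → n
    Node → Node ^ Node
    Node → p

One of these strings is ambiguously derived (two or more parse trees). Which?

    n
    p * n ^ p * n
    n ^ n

p * n ^ p * n

n: 1 tree
p * n ^ p * n: 5 trees
n ^ n: 1 tree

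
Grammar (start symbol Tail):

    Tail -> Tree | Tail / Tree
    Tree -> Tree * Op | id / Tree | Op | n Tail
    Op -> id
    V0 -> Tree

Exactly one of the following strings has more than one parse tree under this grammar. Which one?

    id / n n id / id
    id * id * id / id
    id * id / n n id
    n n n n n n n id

id / n n id / id

id / n n id / id: 8 trees
id * id * id / id: 1 tree
id * id / n n id: 1 tree
n n n n n n n id: 1 tree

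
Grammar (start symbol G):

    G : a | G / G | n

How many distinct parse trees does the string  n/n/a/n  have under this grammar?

Parse trees for n/n/a/n:
  [G [G n] / [G [G n] / [G [G a] / [G n]]]]
  [G [G n] / [G [G [G n] / [G a]] / [G n]]]
  [G [G [G n] / [G n]] / [G [G a] / [G n]]]
  [G [G [G n] / [G [G n] / [G a]]] / [G n]]
  [G [G [G [G n] / [G n]] / [G a]] / [G n]]

5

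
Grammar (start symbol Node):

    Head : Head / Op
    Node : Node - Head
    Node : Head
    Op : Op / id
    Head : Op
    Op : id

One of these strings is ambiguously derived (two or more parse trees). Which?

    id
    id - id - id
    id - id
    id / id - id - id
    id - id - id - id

id / id - id - id

id: 1 tree
id - id - id: 1 tree
id - id: 1 tree
id / id - id - id: 2 trees
id - id - id - id: 1 tree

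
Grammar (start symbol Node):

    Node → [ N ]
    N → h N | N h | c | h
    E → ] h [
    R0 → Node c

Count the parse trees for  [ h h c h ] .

Parse trees for [ h h c h ]:
  [Node [ [N h [N h [N [N c] h]]] ]]
  [Node [ [N h [N [N h [N c]] h]] ]]
  [Node [ [N [N h [N h [N c]]] h] ]]

3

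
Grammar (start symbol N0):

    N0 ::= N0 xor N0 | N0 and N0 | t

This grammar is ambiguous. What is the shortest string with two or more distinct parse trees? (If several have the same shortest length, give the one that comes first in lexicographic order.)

length 1: no string has ≥2 trees
length 3: no string has ≥2 trees
length 5: t and t and t has 2 parse trees

Two derivations of t and t and t:
  N0 ⇒ N0 and N0 ⇒ N0 and N0 and N0 ⇒ t and N0 and N0 ⇒ t and t and N0 ⇒ t and t and t
  N0 ⇒ N0 and N0 ⇒ t and N0 ⇒ t and N0 and N0 ⇒ t and t and N0 ⇒ t and t and t

t and t and t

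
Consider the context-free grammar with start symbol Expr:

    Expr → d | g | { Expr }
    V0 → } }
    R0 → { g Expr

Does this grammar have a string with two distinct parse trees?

Only Expr is reachable from Expr; ignoring the rest: L(Expr) is { openⁿ atom closeⁿ : n ≥ 0 }. The bracket depth fixes n, and the derivation is forced at every step.

Unambiguous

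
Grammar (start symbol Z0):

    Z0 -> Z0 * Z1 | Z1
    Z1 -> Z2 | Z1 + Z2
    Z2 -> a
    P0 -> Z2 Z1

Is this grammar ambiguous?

Unambiguous

Only Z0, Z1, Z2 are reachable from Z0; ignoring the rest: Z0 → Z0 * Z1 | Z1  ;  Z1 → Z1 + Z2 | Z2  — a left-associative chain with Z2 at the bottom. Each string factors uniquely by precedence.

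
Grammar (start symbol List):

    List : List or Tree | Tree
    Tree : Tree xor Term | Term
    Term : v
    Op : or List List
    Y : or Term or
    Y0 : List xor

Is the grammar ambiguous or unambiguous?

Only List, Tree, Term are reachable from List; ignoring the rest: The grammar is stratified — List handles 'or' (left-recursive), Tree handles 'xor', Term atoms. Each operator has a fixed associativity and precedence level, so every string has one parse.

Unambiguous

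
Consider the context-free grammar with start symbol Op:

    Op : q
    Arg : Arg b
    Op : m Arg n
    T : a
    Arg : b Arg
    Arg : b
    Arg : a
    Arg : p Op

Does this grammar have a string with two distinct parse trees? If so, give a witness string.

Witness: m b b n

Derivation 1: Op ⇒ m Arg n ⇒ m Arg b n ⇒ m b b n
Derivation 2: Op ⇒ m Arg n ⇒ m b Arg n ⇒ m b b n

Two distinct leftmost derivations for the same string.

Ambiguous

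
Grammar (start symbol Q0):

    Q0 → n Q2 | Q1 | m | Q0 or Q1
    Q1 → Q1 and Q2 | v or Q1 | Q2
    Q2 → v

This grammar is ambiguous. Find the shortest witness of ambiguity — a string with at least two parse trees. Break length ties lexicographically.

length 1: no string has ≥2 trees
length 2: no string has ≥2 trees
length 3: v or v has 2 parse trees

Two derivations of v or v:
  Q0 ⇒ Q1 ⇒ v or Q1 ⇒ v or Q2 ⇒ v or v
  Q0 ⇒ Q0 or Q1 ⇒ Q1 or Q1 ⇒ Q2 or Q1 ⇒ v or Q1 ⇒ v or Q2 ⇒ v or v

v or v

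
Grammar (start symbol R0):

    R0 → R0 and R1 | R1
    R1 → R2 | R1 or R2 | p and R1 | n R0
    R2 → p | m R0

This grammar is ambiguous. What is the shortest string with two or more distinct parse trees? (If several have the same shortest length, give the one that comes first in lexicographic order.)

p and p

length 1: no string has ≥2 trees
length 2: no string has ≥2 trees
length 3: p and p has 2 parse trees

Two derivations of p and p:
  R0 ⇒ R0 and R1 ⇒ R1 and R1 ⇒ R2 and R1 ⇒ p and R1 ⇒ p and R2 ⇒ p and p
  R0 ⇒ R1 ⇒ p and R1 ⇒ p and R2 ⇒ p and p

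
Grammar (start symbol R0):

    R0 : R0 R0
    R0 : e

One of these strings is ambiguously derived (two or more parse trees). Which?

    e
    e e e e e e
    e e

e e e e e e

e: 1 tree
e e e e e e: 42 trees
e e: 1 tree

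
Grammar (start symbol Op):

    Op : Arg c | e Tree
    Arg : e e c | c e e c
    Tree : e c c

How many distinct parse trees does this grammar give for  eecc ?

Parse trees for eecc:
  [Op [Arg e e c] c]
  [Op e [Tree e c c]]

2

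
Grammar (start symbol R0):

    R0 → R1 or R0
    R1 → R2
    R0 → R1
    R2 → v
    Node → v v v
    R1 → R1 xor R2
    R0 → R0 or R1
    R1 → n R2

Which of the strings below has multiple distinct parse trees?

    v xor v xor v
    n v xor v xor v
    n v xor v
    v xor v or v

v xor v or v

v xor v xor v: 1 tree
n v xor v xor v: 1 tree
n v xor v: 1 tree
v xor v or v: 2 trees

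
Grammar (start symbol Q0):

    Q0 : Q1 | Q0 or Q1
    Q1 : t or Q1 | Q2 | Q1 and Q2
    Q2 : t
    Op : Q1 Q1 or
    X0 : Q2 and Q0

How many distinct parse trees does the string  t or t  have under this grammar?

Parse trees for t or t:
  [Q0 [Q1 t or [Q1 [Q2 t]]]]
  [Q0 [Q0 [Q1 [Q2 t]]] or [Q1 [Q2 t]]]

2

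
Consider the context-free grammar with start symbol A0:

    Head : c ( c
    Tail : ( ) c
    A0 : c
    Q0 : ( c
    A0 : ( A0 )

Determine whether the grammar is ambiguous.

Unambiguous

Only A0 is reachable from A0; ignoring the rest: Each string is a nest of matched brackets around a single atom. An opening bracket forces the recursive rule; an atom forces the base rule.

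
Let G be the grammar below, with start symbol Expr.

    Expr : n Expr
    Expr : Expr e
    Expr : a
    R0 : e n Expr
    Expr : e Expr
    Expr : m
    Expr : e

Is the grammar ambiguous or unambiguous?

Ambiguous

Witness: e e

Derivation 1: Expr ⇒ Expr e ⇒ e e
Derivation 2: Expr ⇒ e Expr ⇒ e e

Two distinct leftmost derivations for the same string.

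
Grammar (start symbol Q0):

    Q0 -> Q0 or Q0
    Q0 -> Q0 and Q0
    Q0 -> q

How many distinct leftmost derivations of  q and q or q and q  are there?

Parse trees for q and q or q and q:
  [Q0 [Q0 [Q0 q] and [Q0 q]] or [Q0 [Q0 q] and [Q0 q]]]
  [Q0 [Q0 q] and [Q0 [Q0 q] or [Q0 [Q0 q] and [Q0 q]]]]
  [Q0 [Q0 q] and [Q0 [Q0 [Q0 q] or [Q0 q]] and [Q0 q]]]
  [Q0 [Q0 [Q0 [Q0 q] and [Q0 q]] or [Q0 q]] and [Q0 q]]
  [Q0 [Q0 [Q0 q] and [Q0 [Q0 q] or [Q0 q]]] and [Q0 q]]

5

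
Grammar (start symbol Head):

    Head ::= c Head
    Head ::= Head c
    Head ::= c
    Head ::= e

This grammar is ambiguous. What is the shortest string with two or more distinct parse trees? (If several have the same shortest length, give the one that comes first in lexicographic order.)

c c

length 1: no string has ≥2 trees
length 2: c c has 2 parse trees

Two derivations of c c:
  Head ⇒ c Head ⇒ c c
  Head ⇒ Head c ⇒ c c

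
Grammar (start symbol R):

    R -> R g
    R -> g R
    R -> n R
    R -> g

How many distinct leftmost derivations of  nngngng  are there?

1

Parse trees for nngngng:
  [R n [R n [R g [R n [R g [R n [R g]]]]]]]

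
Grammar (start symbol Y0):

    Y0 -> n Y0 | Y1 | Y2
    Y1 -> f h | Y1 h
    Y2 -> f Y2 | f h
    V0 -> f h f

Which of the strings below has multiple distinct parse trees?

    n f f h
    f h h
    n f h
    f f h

n f f h: 1 tree
f h h: 1 tree
n f h: 2 trees
f f h: 1 tree

n f h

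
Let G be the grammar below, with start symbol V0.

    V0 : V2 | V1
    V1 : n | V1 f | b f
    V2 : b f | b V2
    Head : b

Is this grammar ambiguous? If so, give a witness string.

Ambiguous

Witness: b f

Derivation 1: V0 ⇒ V2 ⇒ b f
Derivation 2: V0 ⇒ V1 ⇒ b f

Two distinct leftmost derivations for the same string.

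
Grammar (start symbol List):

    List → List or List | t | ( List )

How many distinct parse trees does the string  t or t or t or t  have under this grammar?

Parse trees for t or t or t or t:
  [List [List t] or [List [List t] or [List [List t] or [List t]]]]
  [List [List t] or [List [List [List t] or [List t]] or [List t]]]
  [List [List [List t] or [List t]] or [List [List t] or [List t]]]
  [List [List [List t] or [List [List t] or [List t]]] or [List t]]
  [List [List [List [List t] or [List t]] or [List t]] or [List t]]

5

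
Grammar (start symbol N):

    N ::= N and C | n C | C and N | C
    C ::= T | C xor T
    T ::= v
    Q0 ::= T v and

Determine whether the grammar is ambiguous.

Witness: v and v

Derivation 1: N ⇒ N and C ⇒ C and C ⇒ T and C ⇒ v and C ⇒ v and T ⇒ v and v
Derivation 2: N ⇒ C and N ⇒ T and N ⇒ v and N ⇒ v and C ⇒ v and T ⇒ v and v

Two distinct leftmost derivations for the same string.

Ambiguous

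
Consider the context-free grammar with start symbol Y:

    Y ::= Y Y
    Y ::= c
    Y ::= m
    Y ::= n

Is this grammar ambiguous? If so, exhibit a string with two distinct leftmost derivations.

Witness: c c c

Derivation 1: Y ⇒ Y Y ⇒ Y Y Y ⇒ c Y Y ⇒ c c Y ⇒ c c c
Derivation 2: Y ⇒ Y Y ⇒ c Y ⇒ c Y Y ⇒ c c Y ⇒ c c c

Two distinct leftmost derivations for the same string.

Ambiguous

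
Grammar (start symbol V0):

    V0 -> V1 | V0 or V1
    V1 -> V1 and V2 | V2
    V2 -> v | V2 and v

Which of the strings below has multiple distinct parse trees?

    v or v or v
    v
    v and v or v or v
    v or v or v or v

v and v or v or v

v or v or v: 1 tree
v: 1 tree
v and v or v or v: 2 trees
v or v or v or v: 1 tree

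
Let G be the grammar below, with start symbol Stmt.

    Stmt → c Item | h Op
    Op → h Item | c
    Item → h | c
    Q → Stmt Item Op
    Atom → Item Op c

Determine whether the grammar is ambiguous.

(Q, Atom are unreachable from Stmt, so their rules don't affect L(Stmt).) Restricted to the reachable nonterminals, every rule has the form A → t or A → t B, and no two rules for the same A share a first terminal. The grammar encodes a DFA — one run per string.

Unambiguous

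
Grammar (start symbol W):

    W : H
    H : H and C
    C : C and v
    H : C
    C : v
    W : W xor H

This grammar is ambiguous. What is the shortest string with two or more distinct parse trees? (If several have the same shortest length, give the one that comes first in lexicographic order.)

v and v

length 1: no string has ≥2 trees
length 3: v and v has 2 parse trees

Two derivations of v and v:
  W ⇒ H ⇒ H and C ⇒ C and C ⇒ v and C ⇒ v and v
  W ⇒ H ⇒ C ⇒ C and v ⇒ v and v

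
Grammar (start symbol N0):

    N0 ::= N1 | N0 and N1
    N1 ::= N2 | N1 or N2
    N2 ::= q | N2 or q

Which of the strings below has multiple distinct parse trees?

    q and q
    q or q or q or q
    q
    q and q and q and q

q or q or q or q

q and q: 1 tree
q or q or q or q: 8 trees
q: 1 tree
q and q and q and q: 1 tree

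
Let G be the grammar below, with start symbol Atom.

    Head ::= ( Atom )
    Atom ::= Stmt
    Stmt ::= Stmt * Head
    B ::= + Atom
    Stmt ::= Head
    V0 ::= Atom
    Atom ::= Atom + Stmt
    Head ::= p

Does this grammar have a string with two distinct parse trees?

Unambiguous

Only Atom, Stmt, Head are reachable from Atom; ignoring the rest: Atom → Atom + Stmt | Stmt  ;  Stmt → Stmt * Head | Head  — a left-associative chain with Head at the bottom. Each string factors uniquely by precedence.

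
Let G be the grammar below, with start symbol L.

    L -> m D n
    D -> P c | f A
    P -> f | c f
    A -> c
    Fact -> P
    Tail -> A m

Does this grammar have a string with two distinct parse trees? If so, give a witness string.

Witness: m f c n

Derivation 1: L ⇒ m D n ⇒ m P c n ⇒ m f c n
Derivation 2: L ⇒ m D n ⇒ m f A n ⇒ m f c n

Two distinct leftmost derivations for the same string.

Ambiguous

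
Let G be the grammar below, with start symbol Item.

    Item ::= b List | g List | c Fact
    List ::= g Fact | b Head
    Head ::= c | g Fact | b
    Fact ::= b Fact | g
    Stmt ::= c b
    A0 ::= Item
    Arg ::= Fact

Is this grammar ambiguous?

Unambiguous

Only Item, List, Head, Fact are reachable from Item; ignoring the rest: The reachable rules are right-linear with at most one rule per (nonterminal, next-terminal) pair. Each input token forces the next rule, so parsing is deterministic.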